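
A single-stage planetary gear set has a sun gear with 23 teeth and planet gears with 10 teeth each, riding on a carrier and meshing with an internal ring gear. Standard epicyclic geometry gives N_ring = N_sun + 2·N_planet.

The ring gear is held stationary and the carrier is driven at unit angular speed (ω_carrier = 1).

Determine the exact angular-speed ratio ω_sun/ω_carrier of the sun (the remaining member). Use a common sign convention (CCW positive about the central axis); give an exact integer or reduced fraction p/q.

N_ring = 23 + 2·10 = 43
23(ω_s−ω_c) = −43(ω_r−ω_c),  ω_r=0, ω_c=1
ω_s = 1 − (43/23)(0−1) = 66/23
ω_s/ω_c = 66/23

66/23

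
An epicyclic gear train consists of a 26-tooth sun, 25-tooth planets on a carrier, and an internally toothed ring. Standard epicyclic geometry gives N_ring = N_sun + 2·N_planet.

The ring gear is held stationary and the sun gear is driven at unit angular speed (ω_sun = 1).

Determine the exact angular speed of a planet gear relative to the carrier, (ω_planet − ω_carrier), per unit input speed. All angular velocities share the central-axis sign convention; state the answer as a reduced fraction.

N_ring = 26 + 2·25 = 76
26(ω_s−ω_c) = −76(ω_r−ω_c),  ω_r=0, ω_s=1
26(1−ω_c) = −76(0−ω_c)  ⇒  102ω_c = 26  ⇒  ω_c = 13/51
sun–planet: 26·(1−13/51) = −25·(ω_p−ω_c)  ⇒  ω_p−ω_c = −(26/25)·(38/51) = -988/1275

-988/1275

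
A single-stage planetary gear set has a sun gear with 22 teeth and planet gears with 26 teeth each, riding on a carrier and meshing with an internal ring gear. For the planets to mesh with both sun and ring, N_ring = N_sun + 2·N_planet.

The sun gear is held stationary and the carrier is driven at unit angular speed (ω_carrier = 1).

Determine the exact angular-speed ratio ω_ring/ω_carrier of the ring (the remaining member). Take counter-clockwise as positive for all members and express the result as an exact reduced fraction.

48/37

N_ring = 22 + 2·26 = 74
22(ω_s−ω_c) = −74(ω_r−ω_c),  ω_s=0, ω_c=1
ω_r = 1 − (22/74)(0−1) = 48/37
ω_r/ω_c = 48/37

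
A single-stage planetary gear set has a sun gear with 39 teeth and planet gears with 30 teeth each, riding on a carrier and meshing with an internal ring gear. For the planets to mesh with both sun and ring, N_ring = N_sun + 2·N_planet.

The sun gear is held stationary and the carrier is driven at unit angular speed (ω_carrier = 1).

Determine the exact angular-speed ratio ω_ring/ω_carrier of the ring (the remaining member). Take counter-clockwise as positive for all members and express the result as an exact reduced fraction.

N_ring = 39 + 2·30 = 99
39(ω_s−ω_c) = −99(ω_r−ω_c),  ω_s=0, ω_c=1
ω_r = 1 − (39/99)(0−1) = 46/33
ω_r/ω_c = 46/33

46/33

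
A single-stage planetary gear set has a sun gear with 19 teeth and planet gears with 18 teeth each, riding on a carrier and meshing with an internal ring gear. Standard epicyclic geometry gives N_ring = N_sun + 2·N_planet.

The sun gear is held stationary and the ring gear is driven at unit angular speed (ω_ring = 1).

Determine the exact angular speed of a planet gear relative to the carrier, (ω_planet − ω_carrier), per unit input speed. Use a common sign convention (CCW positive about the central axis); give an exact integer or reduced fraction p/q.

N_ring = 19 + 2·18 = 55
19(ω_s−ω_c) = −55(ω_r−ω_c),  ω_s=0, ω_r=1
19(0−ω_c) = −55(1−ω_c)  ⇒  74ω_c = 55  ⇒  ω_c = 55/74
sun–planet: 19·(0−55/74) = −18·(ω_p−ω_c)  ⇒  ω_p−ω_c = −(19/18)·(-55/74) = 1045/1332

1045/1332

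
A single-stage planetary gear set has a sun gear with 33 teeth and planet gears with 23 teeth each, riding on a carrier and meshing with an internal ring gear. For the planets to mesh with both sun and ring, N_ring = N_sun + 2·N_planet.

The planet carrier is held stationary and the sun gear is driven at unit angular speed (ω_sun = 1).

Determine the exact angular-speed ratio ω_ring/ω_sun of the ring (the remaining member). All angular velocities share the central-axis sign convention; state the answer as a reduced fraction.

N_ring = 33 + 2·23 = 79
33(ω_s−ω_c) = −79(ω_r−ω_c),  ω_c=0, ω_s=1
ω_r = 0 − (33/79)(1−0) = -33/79
ω_r/ω_s = -33/79

-33/79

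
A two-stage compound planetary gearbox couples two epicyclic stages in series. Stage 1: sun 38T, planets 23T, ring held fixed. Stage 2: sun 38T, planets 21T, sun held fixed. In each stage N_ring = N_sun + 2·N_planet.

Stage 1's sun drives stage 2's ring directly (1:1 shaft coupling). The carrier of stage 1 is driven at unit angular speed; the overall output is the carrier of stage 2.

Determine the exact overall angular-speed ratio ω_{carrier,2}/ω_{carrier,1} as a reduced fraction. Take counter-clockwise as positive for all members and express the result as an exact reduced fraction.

2440/1121

Stage 1: N_ring = 38 + 2·23 = 84
Stage 1: 38(ω_s−ω_c) = −84(ω_r−ω_c),  ω_r=0, ω_c=1
Stage 1: ω_s = 1 − (84/38)(0−1) = 61/19
  ⇒ ω_s¹/ω_c¹ = 61/19
Stage 2: N_ring = 38 + 2·21 = 80
Stage 2: 38(ω_s−ω_c) = −80(ω_r−ω_c),  ω_s=0, ω_r=1
Stage 2: 38(0−ω_c) = −80(1−ω_c)  ⇒  118ω_c = 80  ⇒  ω_c = 40/59
  ⇒ ω_c²/ω_r² = 40/59
Coupling ω_r² = ω_s¹ ⇒ overall = 61/19 × 40/59 = 2440/1121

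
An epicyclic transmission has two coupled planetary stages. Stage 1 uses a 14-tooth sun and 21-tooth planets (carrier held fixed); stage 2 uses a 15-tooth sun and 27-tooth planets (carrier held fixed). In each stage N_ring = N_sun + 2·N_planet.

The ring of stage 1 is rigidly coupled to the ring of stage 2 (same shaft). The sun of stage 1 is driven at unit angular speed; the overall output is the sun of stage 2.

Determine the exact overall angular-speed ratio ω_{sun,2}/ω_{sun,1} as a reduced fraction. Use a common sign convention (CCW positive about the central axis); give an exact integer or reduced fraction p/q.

Stage 1: N_ring = 14 + 2·21 = 56
Stage 1: 14(ω_s−ω_c) = −56(ω_r−ω_c),  ω_c=0, ω_s=1
Stage 1: ω_r = 0 − (14/56)(1−0) = -1/4
  ⇒ ω_r¹/ω_s¹ = -1/4
Stage 2: N_ring = 15 + 2·27 = 69
Stage 2: 15(ω_s−ω_c) = −69(ω_r−ω_c),  ω_c=0, ω_r=1
Stage 2: ω_s = 0 − (69/15)(1−0) = -23/5
  ⇒ ω_s²/ω_r² = -23/5
Coupling ω_r² = ω_r¹ ⇒ overall = -1/4 × -23/5 = 23/20

23/20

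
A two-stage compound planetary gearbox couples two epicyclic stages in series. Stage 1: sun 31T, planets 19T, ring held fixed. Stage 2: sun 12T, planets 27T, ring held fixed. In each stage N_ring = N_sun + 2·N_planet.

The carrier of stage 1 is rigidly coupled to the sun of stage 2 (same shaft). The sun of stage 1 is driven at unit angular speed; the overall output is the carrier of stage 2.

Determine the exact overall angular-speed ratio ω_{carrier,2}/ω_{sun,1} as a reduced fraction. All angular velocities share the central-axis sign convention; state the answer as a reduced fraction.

Stage 1: N_ring = 31 + 2·19 = 69
Stage 1: 31(ω_s−ω_c) = −69(ω_r−ω_c),  ω_r=0, ω_s=1
Stage 1: 31(1−ω_c) = −69(0−ω_c)  ⇒  100ω_c = 31  ⇒  ω_c = 31/100
  ⇒ ω_c¹/ω_s¹ = 31/100
Stage 2: N_ring = 12 + 2·27 = 66
Stage 2: 12(ω_s−ω_c) = −66(ω_r−ω_c),  ω_r=0, ω_s=1
Stage 2: 12(1−ω_c) = −66(0−ω_c)  ⇒  78ω_c = 12  ⇒  ω_c = 2/13
  ⇒ ω_c²/ω_s² = 2/13
Coupling ω_s² = ω_c¹ ⇒ overall = 31/100 × 2/13 = 31/650

31/650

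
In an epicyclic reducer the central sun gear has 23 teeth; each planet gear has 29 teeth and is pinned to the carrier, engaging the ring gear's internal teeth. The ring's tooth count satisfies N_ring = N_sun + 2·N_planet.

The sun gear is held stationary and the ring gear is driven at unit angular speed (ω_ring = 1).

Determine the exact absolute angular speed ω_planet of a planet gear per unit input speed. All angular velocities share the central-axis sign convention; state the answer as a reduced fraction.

81/58

N_ring = 23 + 2·29 = 81
23(ω_s−ω_c) = −81(ω_r−ω_c),  ω_s=0, ω_r=1
23(0−ω_c) = −81(1−ω_c)  ⇒  104ω_c = 81  ⇒  ω_c = 81/104
sun–planet: 23·(0−81/104) = −29·(ω_p−ω_c)  ⇒  ω_p−ω_c = −(23/29)·(-81/104) = 1863/3016
ω_p = 81/104 + 1863/3016 = 81/58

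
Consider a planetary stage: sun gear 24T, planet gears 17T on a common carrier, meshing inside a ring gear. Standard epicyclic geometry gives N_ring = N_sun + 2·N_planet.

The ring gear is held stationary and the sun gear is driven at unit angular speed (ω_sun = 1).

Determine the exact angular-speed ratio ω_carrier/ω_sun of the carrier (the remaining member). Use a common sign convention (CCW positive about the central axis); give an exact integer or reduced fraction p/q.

12/41

N_ring = 24 + 2·17 = 58
24(ω_s−ω_c) = −58(ω_r−ω_c),  ω_r=0, ω_s=1
24(1−ω_c) = −58(0−ω_c)  ⇒  82ω_c = 24  ⇒  ω_c = 12/41
ω_c/ω_s = 12/41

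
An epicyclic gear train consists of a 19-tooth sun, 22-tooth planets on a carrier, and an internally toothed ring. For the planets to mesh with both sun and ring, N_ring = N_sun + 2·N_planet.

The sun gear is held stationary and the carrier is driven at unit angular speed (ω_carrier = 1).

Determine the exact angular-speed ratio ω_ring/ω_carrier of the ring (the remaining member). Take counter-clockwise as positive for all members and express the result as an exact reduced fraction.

82/63

N_ring = 19 + 2·22 = 63
19(ω_s−ω_c) = −63(ω_r−ω_c),  ω_s=0, ω_c=1
ω_r = 1 − (19/63)(0−1) = 82/63
ω_r/ω_c = 82/63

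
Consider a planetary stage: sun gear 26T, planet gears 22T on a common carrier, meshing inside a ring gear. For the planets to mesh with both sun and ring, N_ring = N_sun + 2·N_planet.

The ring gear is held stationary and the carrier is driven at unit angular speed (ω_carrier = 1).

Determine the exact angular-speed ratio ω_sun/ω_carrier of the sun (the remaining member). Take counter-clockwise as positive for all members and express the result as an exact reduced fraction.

48/13

N_ring = 26 + 2·22 = 70
26(ω_s−ω_c) = −70(ω_r−ω_c),  ω_r=0, ω_c=1
ω_s = 1 − (70/26)(0−1) = 48/13
ω_s/ω_c = 48/13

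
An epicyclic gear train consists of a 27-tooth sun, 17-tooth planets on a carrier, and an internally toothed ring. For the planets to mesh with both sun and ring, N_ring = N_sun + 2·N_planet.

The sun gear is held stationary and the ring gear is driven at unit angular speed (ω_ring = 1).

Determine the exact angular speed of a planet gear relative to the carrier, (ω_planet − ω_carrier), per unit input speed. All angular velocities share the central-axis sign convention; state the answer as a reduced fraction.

1647/1496

N_ring = 27 + 2·17 = 61
27(ω_s−ω_c) = −61(ω_r−ω_c),  ω_s=0, ω_r=1
27(0−ω_c) = −61(1−ω_c)  ⇒  88ω_c = 61  ⇒  ω_c = 61/88
sun–planet: 27·(0−61/88) = −17·(ω_p−ω_c)  ⇒  ω_p−ω_c = −(27/17)·(-61/88) = 1647/1496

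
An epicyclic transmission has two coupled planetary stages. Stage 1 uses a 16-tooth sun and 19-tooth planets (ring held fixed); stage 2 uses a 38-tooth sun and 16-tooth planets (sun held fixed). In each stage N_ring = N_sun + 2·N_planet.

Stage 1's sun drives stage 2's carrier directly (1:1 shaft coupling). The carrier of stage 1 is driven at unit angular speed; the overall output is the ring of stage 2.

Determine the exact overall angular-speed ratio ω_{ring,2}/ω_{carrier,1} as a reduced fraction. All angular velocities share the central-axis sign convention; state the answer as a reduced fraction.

Stage 1: N_ring = 16 + 2·19 = 54
Stage 1: 16(ω_s−ω_c) = −54(ω_r−ω_c),  ω_r=0, ω_c=1
Stage 1: ω_s = 1 − (54/16)(0−1) = 35/8
  ⇒ ω_s¹/ω_c¹ = 35/8
Stage 2: N_ring = 38 + 2·16 = 70
Stage 2: 38(ω_s−ω_c) = −70(ω_r−ω_c),  ω_s=0, ω_c=1
Stage 2: ω_r = 1 − (38/70)(0−1) = 54/35
  ⇒ ω_r²/ω_c² = 54/35
Coupling ω_c² = ω_s¹ ⇒ overall = 35/8 × 54/35 = 27/4

27/4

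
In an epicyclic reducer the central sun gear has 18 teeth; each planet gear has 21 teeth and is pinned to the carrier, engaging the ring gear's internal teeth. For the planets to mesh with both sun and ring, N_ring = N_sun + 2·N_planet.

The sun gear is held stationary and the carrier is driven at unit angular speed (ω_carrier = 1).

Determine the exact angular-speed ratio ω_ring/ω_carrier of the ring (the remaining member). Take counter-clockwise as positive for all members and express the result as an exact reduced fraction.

N_ring = 18 + 2·21 = 60
18(ω_s−ω_c) = −60(ω_r−ω_c),  ω_s=0, ω_c=1
ω_r = 1 − (18/60)(0−1) = 13/10
ω_r/ω_c = 13/10

13/10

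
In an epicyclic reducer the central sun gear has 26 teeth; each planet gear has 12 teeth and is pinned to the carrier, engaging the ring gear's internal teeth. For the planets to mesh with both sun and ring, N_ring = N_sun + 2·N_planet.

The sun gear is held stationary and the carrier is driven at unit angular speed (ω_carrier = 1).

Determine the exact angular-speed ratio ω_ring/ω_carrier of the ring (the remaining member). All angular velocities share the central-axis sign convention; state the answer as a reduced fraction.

N_ring = 26 + 2·12 = 50
26(ω_s−ω_c) = −50(ω_r−ω_c),  ω_s=0, ω_c=1
ω_r = 1 − (26/50)(0−1) = 38/25
ω_r/ω_c = 38/25

38/25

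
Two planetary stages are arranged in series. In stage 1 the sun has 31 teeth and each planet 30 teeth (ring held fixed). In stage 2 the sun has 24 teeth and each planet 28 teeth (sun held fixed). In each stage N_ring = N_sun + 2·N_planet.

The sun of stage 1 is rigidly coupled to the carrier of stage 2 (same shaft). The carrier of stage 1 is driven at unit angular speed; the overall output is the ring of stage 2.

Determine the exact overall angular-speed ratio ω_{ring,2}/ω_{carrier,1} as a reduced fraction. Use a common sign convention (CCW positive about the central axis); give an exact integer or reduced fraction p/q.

793/155

Stage 1: N_ring = 31 + 2·30 = 91
Stage 1: 31(ω_s−ω_c) = −91(ω_r−ω_c),  ω_r=0, ω_c=1
Stage 1: ω_s = 1 − (91/31)(0−1) = 122/31
  ⇒ ω_s¹/ω_c¹ = 122/31
Stage 2: N_ring = 24 + 2·28 = 80
Stage 2: 24(ω_s−ω_c) = −80(ω_r−ω_c),  ω_s=0, ω_c=1
Stage 2: ω_r = 1 − (24/80)(0−1) = 13/10
  ⇒ ω_r²/ω_c² = 13/10
Coupling ω_c² = ω_s¹ ⇒ overall = 122/31 × 13/10 = 793/155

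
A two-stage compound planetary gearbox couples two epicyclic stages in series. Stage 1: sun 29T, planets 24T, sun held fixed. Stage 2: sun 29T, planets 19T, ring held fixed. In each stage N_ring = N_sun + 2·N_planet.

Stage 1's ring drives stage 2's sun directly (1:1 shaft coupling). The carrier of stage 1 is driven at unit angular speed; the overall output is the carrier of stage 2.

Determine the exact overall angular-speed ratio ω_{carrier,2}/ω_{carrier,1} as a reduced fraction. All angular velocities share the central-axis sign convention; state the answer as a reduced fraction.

Stage 1: N_ring = 29 + 2·24 = 77
Stage 1: 29(ω_s−ω_c) = −77(ω_r−ω_c),  ω_s=0, ω_c=1
Stage 1: ω_r = 1 − (29/77)(0−1) = 106/77
  ⇒ ω_r¹/ω_c¹ = 106/77
Stage 2: N_ring = 29 + 2·19 = 67
Stage 2: 29(ω_s−ω_c) = −67(ω_r−ω_c),  ω_r=0, ω_s=1
Stage 2: 29(1−ω_c) = −67(0−ω_c)  ⇒  96ω_c = 29  ⇒  ω_c = 29/96
  ⇒ ω_c²/ω_s² = 29/96
Coupling ω_s² = ω_r¹ ⇒ overall = 106/77 × 29/96 = 1537/3696

1537/3696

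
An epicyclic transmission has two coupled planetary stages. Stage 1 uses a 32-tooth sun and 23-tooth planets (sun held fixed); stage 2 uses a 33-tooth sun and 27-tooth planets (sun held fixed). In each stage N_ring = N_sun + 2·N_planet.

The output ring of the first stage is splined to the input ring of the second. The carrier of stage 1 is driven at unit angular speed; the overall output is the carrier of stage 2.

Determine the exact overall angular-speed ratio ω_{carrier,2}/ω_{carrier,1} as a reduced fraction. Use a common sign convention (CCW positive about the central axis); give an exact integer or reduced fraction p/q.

Stage 1: N_ring = 32 + 2·23 = 78
Stage 1: 32(ω_s−ω_c) = −78(ω_r−ω_c),  ω_s=0, ω_c=1
Stage 1: ω_r = 1 − (32/78)(0−1) = 55/39
  ⇒ ω_r¹/ω_c¹ = 55/39
Stage 2: N_ring = 33 + 2·27 = 87
Stage 2: 33(ω_s−ω_c) = −87(ω_r−ω_c),  ω_s=0, ω_r=1
Stage 2: 33(0−ω_c) = −87(1−ω_c)  ⇒  120ω_c = 87  ⇒  ω_c = 29/40
  ⇒ ω_c²/ω_r² = 29/40
Coupling ω_r² = ω_r¹ ⇒ overall = 55/39 × 29/40 = 319/312

319/312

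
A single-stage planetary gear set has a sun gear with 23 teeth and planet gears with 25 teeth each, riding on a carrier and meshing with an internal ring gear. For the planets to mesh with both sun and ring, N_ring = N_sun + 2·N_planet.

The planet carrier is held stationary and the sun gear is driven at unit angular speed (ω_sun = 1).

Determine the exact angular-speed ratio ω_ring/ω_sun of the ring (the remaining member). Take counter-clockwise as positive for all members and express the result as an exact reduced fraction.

-23/73

N_ring = 23 + 2·25 = 73
23(ω_s−ω_c) = −73(ω_r−ω_c),  ω_c=0, ω_s=1
ω_r = 0 − (23/73)(1−0) = -23/73
ω_r/ω_s = -23/73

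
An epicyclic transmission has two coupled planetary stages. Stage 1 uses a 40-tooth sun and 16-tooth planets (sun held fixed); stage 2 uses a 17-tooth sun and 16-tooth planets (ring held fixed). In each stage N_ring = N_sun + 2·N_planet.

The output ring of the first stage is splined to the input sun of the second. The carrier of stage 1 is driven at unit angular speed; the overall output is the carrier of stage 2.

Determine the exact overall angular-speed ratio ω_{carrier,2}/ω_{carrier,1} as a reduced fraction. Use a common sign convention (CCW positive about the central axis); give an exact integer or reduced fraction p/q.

119/297

Stage 1: N_ring = 40 + 2·16 = 72
Stage 1: 40(ω_s−ω_c) = −72(ω_r−ω_c),  ω_s=0, ω_c=1
Stage 1: ω_r = 1 − (40/72)(0−1) = 14/9
  ⇒ ω_r¹/ω_c¹ = 14/9
Stage 2: N_ring = 17 + 2·16 = 49
Stage 2: 17(ω_s−ω_c) = −49(ω_r−ω_c),  ω_r=0, ω_s=1
Stage 2: 17(1−ω_c) = −49(0−ω_c)  ⇒  66ω_c = 17  ⇒  ω_c = 17/66
  ⇒ ω_c²/ω_s² = 17/66
Coupling ω_s² = ω_r¹ ⇒ overall = 14/9 × 17/66 = 119/297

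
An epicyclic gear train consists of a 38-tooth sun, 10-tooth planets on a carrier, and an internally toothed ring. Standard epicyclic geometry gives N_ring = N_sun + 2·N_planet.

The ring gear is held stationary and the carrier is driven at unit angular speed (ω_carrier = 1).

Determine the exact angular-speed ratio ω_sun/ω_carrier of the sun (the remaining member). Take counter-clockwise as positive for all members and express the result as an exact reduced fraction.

N_ring = 38 + 2·10 = 58
38(ω_s−ω_c) = −58(ω_r−ω_c),  ω_r=0, ω_c=1
ω_s = 1 − (58/38)(0−1) = 48/19
ω_s/ω_c = 48/19

48/19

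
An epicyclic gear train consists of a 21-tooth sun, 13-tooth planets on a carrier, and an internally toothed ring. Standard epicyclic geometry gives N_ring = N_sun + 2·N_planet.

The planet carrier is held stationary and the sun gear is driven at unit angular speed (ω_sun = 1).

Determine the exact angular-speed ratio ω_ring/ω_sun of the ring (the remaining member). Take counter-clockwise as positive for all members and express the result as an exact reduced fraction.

N_ring = 21 + 2·13 = 47
21(ω_s−ω_c) = −47(ω_r−ω_c),  ω_c=0, ω_s=1
ω_r = 0 − (21/47)(1−0) = -21/47
ω_r/ω_s = -21/47

-21/47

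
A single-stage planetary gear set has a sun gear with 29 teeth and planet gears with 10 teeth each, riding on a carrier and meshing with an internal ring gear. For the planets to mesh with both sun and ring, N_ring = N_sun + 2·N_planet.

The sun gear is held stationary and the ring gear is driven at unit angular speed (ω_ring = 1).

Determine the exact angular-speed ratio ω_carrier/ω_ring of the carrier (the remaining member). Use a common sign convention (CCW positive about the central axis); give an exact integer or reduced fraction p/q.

49/78

N_ring = 29 + 2·10 = 49
29(ω_s−ω_c) = −49(ω_r−ω_c),  ω_s=0, ω_r=1
29(0−ω_c) = −49(1−ω_c)  ⇒  78ω_c = 49  ⇒  ω_c = 49/78
ω_c/ω_r = 49/78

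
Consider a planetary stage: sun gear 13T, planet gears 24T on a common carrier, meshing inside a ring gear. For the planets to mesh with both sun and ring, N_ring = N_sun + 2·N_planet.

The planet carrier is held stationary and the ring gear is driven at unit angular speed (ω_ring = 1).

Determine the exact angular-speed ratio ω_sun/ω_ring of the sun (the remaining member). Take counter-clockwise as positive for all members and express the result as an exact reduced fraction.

N_ring = 13 + 2·24 = 61
13(ω_s−ω_c) = −61(ω_r−ω_c),  ω_c=0, ω_r=1
ω_s = 0 − (61/13)(1−0) = -61/13
ω_s/ω_r = -61/13

-61/13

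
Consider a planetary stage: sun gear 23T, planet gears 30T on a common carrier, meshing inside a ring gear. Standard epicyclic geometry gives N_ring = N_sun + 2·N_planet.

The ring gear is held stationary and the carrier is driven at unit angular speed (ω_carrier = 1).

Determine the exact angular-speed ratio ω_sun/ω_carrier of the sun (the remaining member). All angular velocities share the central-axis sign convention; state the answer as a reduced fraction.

106/23

N_ring = 23 + 2·30 = 83
23(ω_s−ω_c) = −83(ω_r−ω_c),  ω_r=0, ω_c=1
ω_s = 1 − (83/23)(0−1) = 106/23
ω_s/ω_c = 106/23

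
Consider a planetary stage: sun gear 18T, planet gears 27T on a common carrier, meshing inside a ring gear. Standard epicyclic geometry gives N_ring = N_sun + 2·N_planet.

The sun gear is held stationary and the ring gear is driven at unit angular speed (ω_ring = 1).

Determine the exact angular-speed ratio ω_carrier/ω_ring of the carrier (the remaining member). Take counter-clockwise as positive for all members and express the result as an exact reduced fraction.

4/5

N_ring = 18 + 2·27 = 72
18(ω_s−ω_c) = −72(ω_r−ω_c),  ω_s=0, ω_r=1
18(0−ω_c) = −72(1−ω_c)  ⇒  90ω_c = 72  ⇒  ω_c = 4/5
ω_c/ω_r = 4/5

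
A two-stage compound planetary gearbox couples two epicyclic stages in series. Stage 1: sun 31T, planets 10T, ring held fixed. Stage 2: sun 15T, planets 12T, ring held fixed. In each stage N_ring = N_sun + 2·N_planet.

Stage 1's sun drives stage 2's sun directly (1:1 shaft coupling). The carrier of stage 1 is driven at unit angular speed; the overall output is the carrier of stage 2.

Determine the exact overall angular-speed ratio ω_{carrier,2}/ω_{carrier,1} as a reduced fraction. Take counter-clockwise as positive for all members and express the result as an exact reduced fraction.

Stage 1: N_ring = 31 + 2·10 = 51
Stage 1: 31(ω_s−ω_c) = −51(ω_r−ω_c),  ω_r=0, ω_c=1
Stage 1: ω_s = 1 − (51/31)(0−1) = 82/31
  ⇒ ω_s¹/ω_c¹ = 82/31
Stage 2: N_ring = 15 + 2·12 = 39
Stage 2: 15(ω_s−ω_c) = −39(ω_r−ω_c),  ω_r=0, ω_s=1
Stage 2: 15(1−ω_c) = −39(0−ω_c)  ⇒  54ω_c = 15  ⇒  ω_c = 5/18
  ⇒ ω_c²/ω_s² = 5/18
Coupling ω_s² = ω_s¹ ⇒ overall = 82/31 × 5/18 = 205/279

205/279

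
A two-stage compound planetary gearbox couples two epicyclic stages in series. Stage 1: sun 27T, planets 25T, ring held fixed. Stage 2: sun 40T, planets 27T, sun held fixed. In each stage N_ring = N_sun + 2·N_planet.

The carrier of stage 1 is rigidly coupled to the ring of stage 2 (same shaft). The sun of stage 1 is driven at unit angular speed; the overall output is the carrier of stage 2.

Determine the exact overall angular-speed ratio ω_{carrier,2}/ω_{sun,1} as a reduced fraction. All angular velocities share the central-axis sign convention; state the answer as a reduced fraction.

1269/6968

Stage 1: N_ring = 27 + 2·25 = 77
Stage 1: 27(ω_s−ω_c) = −77(ω_r−ω_c),  ω_r=0, ω_s=1
Stage 1: 27(1−ω_c) = −77(0−ω_c)  ⇒  104ω_c = 27  ⇒  ω_c = 27/104
  ⇒ ω_c¹/ω_s¹ = 27/104
Stage 2: N_ring = 40 + 2·27 = 94
Stage 2: 40(ω_s−ω_c) = −94(ω_r−ω_c),  ω_s=0, ω_r=1
Stage 2: 40(0−ω_c) = −94(1−ω_c)  ⇒  134ω_c = 94  ⇒  ω_c = 47/67
  ⇒ ω_c²/ω_r² = 47/67
Coupling ω_r² = ω_c¹ ⇒ overall = 27/104 × 47/67 = 1269/6968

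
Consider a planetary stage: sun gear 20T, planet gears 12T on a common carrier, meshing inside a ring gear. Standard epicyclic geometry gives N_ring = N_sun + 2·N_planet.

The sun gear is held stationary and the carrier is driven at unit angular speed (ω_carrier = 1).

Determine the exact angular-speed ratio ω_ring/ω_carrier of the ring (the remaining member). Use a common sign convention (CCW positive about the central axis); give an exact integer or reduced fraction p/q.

16/11

N_ring = 20 + 2·12 = 44
20(ω_s−ω_c) = −44(ω_r−ω_c),  ω_s=0, ω_c=1
ω_r = 1 − (20/44)(0−1) = 16/11
ω_r/ω_c = 16/11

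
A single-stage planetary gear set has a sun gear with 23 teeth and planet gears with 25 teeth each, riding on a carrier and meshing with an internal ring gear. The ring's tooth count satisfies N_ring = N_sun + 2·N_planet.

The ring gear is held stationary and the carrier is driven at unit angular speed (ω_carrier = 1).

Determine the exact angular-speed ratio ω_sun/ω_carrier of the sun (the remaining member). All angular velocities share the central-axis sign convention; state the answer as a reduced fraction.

96/23

N_ring = 23 + 2·25 = 73
23(ω_s−ω_c) = −73(ω_r−ω_c),  ω_r=0, ω_c=1
ω_s = 1 − (73/23)(0−1) = 96/23
ω_s/ω_c = 96/23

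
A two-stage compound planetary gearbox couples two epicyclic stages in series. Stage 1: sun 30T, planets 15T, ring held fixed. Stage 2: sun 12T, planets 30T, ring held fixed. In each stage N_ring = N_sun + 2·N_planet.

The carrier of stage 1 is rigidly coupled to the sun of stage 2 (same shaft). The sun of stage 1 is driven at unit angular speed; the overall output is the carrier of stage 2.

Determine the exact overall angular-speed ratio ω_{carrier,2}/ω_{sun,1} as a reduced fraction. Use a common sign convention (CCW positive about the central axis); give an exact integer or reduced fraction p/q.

1/21

Stage 1: N_ring = 30 + 2·15 = 60
Stage 1: 30(ω_s−ω_c) = −60(ω_r−ω_c),  ω_r=0, ω_s=1
Stage 1: 30(1−ω_c) = −60(0−ω_c)  ⇒  90ω_c = 30  ⇒  ω_c = 1/3
  ⇒ ω_c¹/ω_s¹ = 1/3
Stage 2: N_ring = 12 + 2·30 = 72
Stage 2: 12(ω_s−ω_c) = −72(ω_r−ω_c),  ω_r=0, ω_s=1
Stage 2: 12(1−ω_c) = −72(0−ω_c)  ⇒  84ω_c = 12  ⇒  ω_c = 1/7
  ⇒ ω_c²/ω_s² = 1/7
Coupling ω_s² = ω_c¹ ⇒ overall = 1/3 × 1/7 = 1/21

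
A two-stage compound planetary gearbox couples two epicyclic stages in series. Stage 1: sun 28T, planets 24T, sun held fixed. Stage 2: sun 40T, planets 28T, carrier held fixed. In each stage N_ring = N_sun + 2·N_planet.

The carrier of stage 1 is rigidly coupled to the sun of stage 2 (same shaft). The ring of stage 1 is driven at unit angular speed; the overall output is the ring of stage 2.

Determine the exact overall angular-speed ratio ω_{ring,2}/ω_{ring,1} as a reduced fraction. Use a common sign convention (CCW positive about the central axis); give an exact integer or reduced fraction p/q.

Stage 1: N_ring = 28 + 2·24 = 76
Stage 1: 28(ω_s−ω_c) = −76(ω_r−ω_c),  ω_s=0, ω_r=1
Stage 1: 28(0−ω_c) = −76(1−ω_c)  ⇒  104ω_c = 76  ⇒  ω_c = 19/26
  ⇒ ω_c¹/ω_r¹ = 19/26
Stage 2: N_ring = 40 + 2·28 = 96
Stage 2: 40(ω_s−ω_c) = −96(ω_r−ω_c),  ω_c=0, ω_s=1
Stage 2: ω_r = 0 − (40/96)(1−0) = -5/12
  ⇒ ω_r²/ω_s² = -5/12
Coupling ω_s² = ω_c¹ ⇒ overall = 19/26 × -5/12 = -95/312

-95/312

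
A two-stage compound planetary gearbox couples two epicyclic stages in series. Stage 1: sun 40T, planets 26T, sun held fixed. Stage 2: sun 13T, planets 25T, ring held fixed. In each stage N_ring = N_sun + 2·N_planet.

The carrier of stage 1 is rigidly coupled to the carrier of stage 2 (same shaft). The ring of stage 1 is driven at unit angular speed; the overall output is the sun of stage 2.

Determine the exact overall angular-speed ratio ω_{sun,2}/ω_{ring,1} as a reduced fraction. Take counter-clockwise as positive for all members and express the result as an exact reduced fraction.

1748/429

Stage 1: N_ring = 40 + 2·26 = 92
Stage 1: 40(ω_s−ω_c) = −92(ω_r−ω_c),  ω_s=0, ω_r=1
Stage 1: 40(0−ω_c) = −92(1−ω_c)  ⇒  132ω_c = 92  ⇒  ω_c = 23/33
  ⇒ ω_c¹/ω_r¹ = 23/33
Stage 2: N_ring = 13 + 2·25 = 63
Stage 2: 13(ω_s−ω_c) = −63(ω_r−ω_c),  ω_r=0, ω_c=1
Stage 2: ω_s = 1 − (63/13)(0−1) = 76/13
  ⇒ ω_s²/ω_c² = 76/13
Coupling ω_c² = ω_c¹ ⇒ overall = 23/33 × 76/13 = 1748/429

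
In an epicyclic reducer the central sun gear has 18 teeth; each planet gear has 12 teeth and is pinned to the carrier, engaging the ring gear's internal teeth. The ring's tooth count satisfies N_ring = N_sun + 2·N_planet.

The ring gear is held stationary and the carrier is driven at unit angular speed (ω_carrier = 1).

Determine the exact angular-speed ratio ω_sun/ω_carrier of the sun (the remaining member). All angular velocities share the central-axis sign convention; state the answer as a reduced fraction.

N_ring = 18 + 2·12 = 42
18(ω_s−ω_c) = −42(ω_r−ω_c),  ω_r=0, ω_c=1
ω_s = 1 − (42/18)(0−1) = 10/3
ω_s/ω_c = 10/3

10/3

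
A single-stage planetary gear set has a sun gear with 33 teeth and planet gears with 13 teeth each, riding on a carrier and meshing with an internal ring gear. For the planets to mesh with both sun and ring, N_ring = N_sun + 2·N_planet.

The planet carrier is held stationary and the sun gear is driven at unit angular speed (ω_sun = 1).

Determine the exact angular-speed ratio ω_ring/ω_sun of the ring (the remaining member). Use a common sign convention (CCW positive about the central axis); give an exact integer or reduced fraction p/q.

-33/59

N_ring = 33 + 2·13 = 59
33(ω_s−ω_c) = −59(ω_r−ω_c),  ω_c=0, ω_s=1
ω_r = 0 − (33/59)(1−0) = -33/59
ω_r/ω_s = -33/59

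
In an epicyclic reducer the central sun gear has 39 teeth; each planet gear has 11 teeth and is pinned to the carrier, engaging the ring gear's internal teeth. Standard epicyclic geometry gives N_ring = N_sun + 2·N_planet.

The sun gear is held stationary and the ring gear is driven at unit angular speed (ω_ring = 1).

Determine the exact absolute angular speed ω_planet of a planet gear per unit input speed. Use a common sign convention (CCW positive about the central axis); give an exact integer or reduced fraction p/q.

61/22

N_ring = 39 + 2·11 = 61
39(ω_s−ω_c) = −61(ω_r−ω_c),  ω_s=0, ω_r=1
39(0−ω_c) = −61(1−ω_c)  ⇒  100ω_c = 61  ⇒  ω_c = 61/100
sun–planet: 39·(0−61/100) = −11·(ω_p−ω_c)  ⇒  ω_p−ω_c = −(39/11)·(-61/100) = 2379/1100
ω_p = 61/100 + 2379/1100 = 61/22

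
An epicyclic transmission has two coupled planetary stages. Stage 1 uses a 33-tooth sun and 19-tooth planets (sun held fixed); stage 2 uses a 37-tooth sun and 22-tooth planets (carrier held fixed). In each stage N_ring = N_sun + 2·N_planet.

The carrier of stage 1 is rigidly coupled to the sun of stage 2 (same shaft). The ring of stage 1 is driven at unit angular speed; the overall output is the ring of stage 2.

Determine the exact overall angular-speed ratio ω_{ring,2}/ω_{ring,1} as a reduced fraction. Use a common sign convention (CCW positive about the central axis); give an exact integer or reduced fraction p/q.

-2627/8424

Stage 1: N_ring = 33 + 2·19 = 71
Stage 1: 33(ω_s−ω_c) = −71(ω_r−ω_c),  ω_s=0, ω_r=1
Stage 1: 33(0−ω_c) = −71(1−ω_c)  ⇒  104ω_c = 71  ⇒  ω_c = 71/104
  ⇒ ω_c¹/ω_r¹ = 71/104
Stage 2: N_ring = 37 + 2·22 = 81
Stage 2: 37(ω_s−ω_c) = −81(ω_r−ω_c),  ω_c=0, ω_s=1
Stage 2: ω_r = 0 − (37/81)(1−0) = -37/81
  ⇒ ω_r²/ω_s² = -37/81
Coupling ω_s² = ω_c¹ ⇒ overall = 71/104 × -37/81 = -2627/8424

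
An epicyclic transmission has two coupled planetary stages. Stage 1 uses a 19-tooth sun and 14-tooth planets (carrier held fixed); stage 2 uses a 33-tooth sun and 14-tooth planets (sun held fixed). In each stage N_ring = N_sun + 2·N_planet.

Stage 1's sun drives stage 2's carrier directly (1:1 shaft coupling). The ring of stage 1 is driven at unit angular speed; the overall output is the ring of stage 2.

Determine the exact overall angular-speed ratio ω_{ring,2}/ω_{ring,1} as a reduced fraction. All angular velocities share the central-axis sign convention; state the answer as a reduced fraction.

Stage 1: N_ring = 19 + 2·14 = 47
Stage 1: 19(ω_s−ω_c) = −47(ω_r−ω_c),  ω_c=0, ω_r=1
Stage 1: ω_s = 0 − (47/19)(1−0) = -47/19
  ⇒ ω_s¹/ω_r¹ = -47/19
Stage 2: N_ring = 33 + 2·14 = 61
Stage 2: 33(ω_s−ω_c) = −61(ω_r−ω_c),  ω_s=0, ω_c=1
Stage 2: ω_r = 1 − (33/61)(0−1) = 94/61
  ⇒ ω_r²/ω_c² = 94/61
Coupling ω_c² = ω_s¹ ⇒ overall = -47/19 × 94/61 = -4418/1159

-4418/1159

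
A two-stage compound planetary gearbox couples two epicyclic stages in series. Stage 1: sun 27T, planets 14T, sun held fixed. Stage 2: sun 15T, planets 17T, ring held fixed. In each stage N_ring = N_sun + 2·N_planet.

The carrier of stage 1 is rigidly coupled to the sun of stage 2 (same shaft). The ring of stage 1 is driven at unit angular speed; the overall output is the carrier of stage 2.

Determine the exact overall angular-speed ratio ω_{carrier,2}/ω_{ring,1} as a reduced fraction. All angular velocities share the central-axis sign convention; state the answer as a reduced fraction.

825/5248

Stage 1: N_ring = 27 + 2·14 = 55
Stage 1: 27(ω_s−ω_c) = −55(ω_r−ω_c),  ω_s=0, ω_r=1
Stage 1: 27(0−ω_c) = −55(1−ω_c)  ⇒  82ω_c = 55  ⇒  ω_c = 55/82
  ⇒ ω_c¹/ω_r¹ = 55/82
Stage 2: N_ring = 15 + 2·17 = 49
Stage 2: 15(ω_s−ω_c) = −49(ω_r−ω_c),  ω_r=0, ω_s=1
Stage 2: 15(1−ω_c) = −49(0−ω_c)  ⇒  64ω_c = 15  ⇒  ω_c = 15/64
  ⇒ ω_c²/ω_s² = 15/64
Coupling ω_s² = ω_c¹ ⇒ overall = 55/82 × 15/64 = 825/5248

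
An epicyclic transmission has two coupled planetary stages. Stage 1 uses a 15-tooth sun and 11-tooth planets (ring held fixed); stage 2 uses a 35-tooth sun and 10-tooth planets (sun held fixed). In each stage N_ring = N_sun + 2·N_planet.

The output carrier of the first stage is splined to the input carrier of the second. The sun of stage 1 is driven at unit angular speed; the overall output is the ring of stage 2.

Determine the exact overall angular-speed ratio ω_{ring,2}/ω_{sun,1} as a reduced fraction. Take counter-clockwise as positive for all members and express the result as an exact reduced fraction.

Stage 1: N_ring = 15 + 2·11 = 37
Stage 1: 15(ω_s−ω_c) = −37(ω_r−ω_c),  ω_r=0, ω_s=1
Stage 1: 15(1−ω_c) = −37(0−ω_c)  ⇒  52ω_c = 15  ⇒  ω_c = 15/52
  ⇒ ω_c¹/ω_s¹ = 15/52
Stage 2: N_ring = 35 + 2·10 = 55
Stage 2: 35(ω_s−ω_c) = −55(ω_r−ω_c),  ω_s=0, ω_c=1
Stage 2: ω_r = 1 − (35/55)(0−1) = 18/11
  ⇒ ω_r²/ω_c² = 18/11
Coupling ω_c² = ω_c¹ ⇒ overall = 15/52 × 18/11 = 135/286

135/286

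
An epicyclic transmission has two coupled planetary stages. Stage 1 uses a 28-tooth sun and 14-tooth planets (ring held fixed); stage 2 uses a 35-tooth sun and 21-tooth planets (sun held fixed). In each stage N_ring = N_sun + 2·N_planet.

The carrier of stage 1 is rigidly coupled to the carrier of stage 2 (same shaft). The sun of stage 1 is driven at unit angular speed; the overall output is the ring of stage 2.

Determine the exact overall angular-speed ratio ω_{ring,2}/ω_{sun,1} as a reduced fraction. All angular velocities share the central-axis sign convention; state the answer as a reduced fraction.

Stage 1: N_ring = 28 + 2·14 = 56
Stage 1: 28(ω_s−ω_c) = −56(ω_r−ω_c),  ω_r=0, ω_s=1
Stage 1: 28(1−ω_c) = −56(0−ω_c)  ⇒  84ω_c = 28  ⇒  ω_c = 1/3
  ⇒ ω_c¹/ω_s¹ = 1/3
Stage 2: N_ring = 35 + 2·21 = 77
Stage 2: 35(ω_s−ω_c) = −77(ω_r−ω_c),  ω_s=0, ω_c=1
Stage 2: ω_r = 1 − (35/77)(0−1) = 16/11
  ⇒ ω_r²/ω_c² = 16/11
Coupling ω_c² = ω_c¹ ⇒ overall = 1/3 × 16/11 = 16/33

16/33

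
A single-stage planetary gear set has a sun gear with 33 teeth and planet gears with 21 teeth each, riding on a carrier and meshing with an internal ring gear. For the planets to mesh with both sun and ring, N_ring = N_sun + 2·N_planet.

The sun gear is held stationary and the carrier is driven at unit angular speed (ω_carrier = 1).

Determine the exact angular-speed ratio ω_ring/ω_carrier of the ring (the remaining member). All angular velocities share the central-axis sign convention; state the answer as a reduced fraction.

36/25

N_ring = 33 + 2·21 = 75
33(ω_s−ω_c) = −75(ω_r−ω_c),  ω_s=0, ω_c=1
ω_r = 1 − (33/75)(0−1) = 36/25
ω_r/ω_c = 36/25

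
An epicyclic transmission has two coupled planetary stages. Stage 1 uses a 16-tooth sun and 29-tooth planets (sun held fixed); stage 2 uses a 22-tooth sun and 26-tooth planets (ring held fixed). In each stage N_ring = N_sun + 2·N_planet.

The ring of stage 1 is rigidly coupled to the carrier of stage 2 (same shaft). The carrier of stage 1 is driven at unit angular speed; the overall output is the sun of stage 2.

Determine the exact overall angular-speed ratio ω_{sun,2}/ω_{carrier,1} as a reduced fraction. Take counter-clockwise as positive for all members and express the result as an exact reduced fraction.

Stage 1: N_ring = 16 + 2·29 = 74
Stage 1: 16(ω_s−ω_c) = −74(ω_r−ω_c),  ω_s=0, ω_c=1
Stage 1: ω_r = 1 − (16/74)(0−1) = 45/37
  ⇒ ω_r¹/ω_c¹ = 45/37
Stage 2: N_ring = 22 + 2·26 = 74
Stage 2: 22(ω_s−ω_c) = −74(ω_r−ω_c),  ω_r=0, ω_c=1
Stage 2: ω_s = 1 − (74/22)(0−1) = 48/11
  ⇒ ω_s²/ω_c² = 48/11
Coupling ω_c² = ω_r¹ ⇒ overall = 45/37 × 48/11 = 2160/407

2160/407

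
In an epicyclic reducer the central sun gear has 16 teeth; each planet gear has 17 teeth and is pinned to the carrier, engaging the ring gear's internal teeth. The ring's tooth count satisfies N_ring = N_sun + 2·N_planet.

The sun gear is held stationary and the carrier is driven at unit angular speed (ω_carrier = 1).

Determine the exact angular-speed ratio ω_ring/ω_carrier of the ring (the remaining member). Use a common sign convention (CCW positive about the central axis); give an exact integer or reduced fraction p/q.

N_ring = 16 + 2·17 = 50
16(ω_s−ω_c) = −50(ω_r−ω_c),  ω_s=0, ω_c=1
ω_r = 1 − (16/50)(0−1) = 33/25
ω_r/ω_c = 33/25

33/25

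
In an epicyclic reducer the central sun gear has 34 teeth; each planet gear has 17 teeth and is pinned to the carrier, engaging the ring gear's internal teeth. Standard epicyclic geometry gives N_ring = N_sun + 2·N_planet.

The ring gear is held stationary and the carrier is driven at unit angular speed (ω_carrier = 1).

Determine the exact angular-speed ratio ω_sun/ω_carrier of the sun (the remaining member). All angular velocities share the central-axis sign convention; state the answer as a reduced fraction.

3

N_ring = 34 + 2·17 = 68
34(ω_s−ω_c) = −68(ω_r−ω_c),  ω_r=0, ω_c=1
ω_s = 1 − (68/34)(0−1) = 3
ω_s/ω_c = 3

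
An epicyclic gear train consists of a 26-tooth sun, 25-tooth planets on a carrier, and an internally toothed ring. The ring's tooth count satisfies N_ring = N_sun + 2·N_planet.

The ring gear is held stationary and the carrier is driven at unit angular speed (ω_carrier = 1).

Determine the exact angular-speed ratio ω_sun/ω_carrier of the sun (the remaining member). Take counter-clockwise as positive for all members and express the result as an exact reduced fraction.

51/13

N_ring = 26 + 2·25 = 76
26(ω_s−ω_c) = −76(ω_r−ω_c),  ω_r=0, ω_c=1
ω_s = 1 − (76/26)(0−1) = 51/13
ω_s/ω_c = 51/13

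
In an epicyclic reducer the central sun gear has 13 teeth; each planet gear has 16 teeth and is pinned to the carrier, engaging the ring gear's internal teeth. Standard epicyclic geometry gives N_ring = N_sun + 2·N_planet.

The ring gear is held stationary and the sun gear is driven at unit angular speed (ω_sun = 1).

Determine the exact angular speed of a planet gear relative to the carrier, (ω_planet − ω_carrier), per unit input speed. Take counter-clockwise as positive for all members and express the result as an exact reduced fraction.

N_ring = 13 + 2·16 = 45
13(ω_s−ω_c) = −45(ω_r−ω_c),  ω_r=0, ω_s=1
13(1−ω_c) = −45(0−ω_c)  ⇒  58ω_c = 13  ⇒  ω_c = 13/58
sun–planet: 13·(1−13/58) = −16·(ω_p−ω_c)  ⇒  ω_p−ω_c = −(13/16)·(45/58) = -585/928

-585/928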